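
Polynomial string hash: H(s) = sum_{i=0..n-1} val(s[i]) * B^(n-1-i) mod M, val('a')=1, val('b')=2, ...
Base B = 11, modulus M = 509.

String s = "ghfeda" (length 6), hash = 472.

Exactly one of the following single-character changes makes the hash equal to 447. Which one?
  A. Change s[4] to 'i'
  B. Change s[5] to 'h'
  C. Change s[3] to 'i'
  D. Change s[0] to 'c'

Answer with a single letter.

Answer: C

Derivation:
Option A: s[4]='d'->'i', delta=(9-4)*11^1 mod 509 = 55, hash=472+55 mod 509 = 18
Option B: s[5]='a'->'h', delta=(8-1)*11^0 mod 509 = 7, hash=472+7 mod 509 = 479
Option C: s[3]='e'->'i', delta=(9-5)*11^2 mod 509 = 484, hash=472+484 mod 509 = 447 <-- target
Option D: s[0]='g'->'c', delta=(3-7)*11^5 mod 509 = 190, hash=472+190 mod 509 = 153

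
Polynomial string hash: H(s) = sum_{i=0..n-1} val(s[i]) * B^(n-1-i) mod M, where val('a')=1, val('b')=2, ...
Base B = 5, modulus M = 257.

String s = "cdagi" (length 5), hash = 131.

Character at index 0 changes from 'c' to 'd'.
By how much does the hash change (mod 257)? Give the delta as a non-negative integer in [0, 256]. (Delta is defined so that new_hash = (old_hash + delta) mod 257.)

Answer: 111

Derivation:
Delta formula: (val(new) - val(old)) * B^(n-1-k) mod M
  val('d') - val('c') = 4 - 3 = 1
  B^(n-1-k) = 5^4 mod 257 = 111
  Delta = 1 * 111 mod 257 = 111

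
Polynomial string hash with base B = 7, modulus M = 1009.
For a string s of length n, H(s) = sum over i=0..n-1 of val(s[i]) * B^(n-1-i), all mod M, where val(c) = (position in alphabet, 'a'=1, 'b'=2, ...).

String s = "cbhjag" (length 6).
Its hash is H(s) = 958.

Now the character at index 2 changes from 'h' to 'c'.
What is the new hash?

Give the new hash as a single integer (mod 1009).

val('h') = 8, val('c') = 3
Position k = 2, exponent = n-1-k = 3
B^3 mod M = 7^3 mod 1009 = 343
Delta = (3 - 8) * 343 mod 1009 = 303
New hash = (958 + 303) mod 1009 = 252

Answer: 252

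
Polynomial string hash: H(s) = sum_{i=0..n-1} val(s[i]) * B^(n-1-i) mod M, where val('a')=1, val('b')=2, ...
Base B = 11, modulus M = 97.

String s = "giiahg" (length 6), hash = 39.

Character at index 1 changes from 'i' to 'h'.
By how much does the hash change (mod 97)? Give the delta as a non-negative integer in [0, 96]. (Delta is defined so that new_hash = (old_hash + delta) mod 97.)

Answer: 6

Derivation:
Delta formula: (val(new) - val(old)) * B^(n-1-k) mod M
  val('h') - val('i') = 8 - 9 = -1
  B^(n-1-k) = 11^4 mod 97 = 91
  Delta = -1 * 91 mod 97 = 6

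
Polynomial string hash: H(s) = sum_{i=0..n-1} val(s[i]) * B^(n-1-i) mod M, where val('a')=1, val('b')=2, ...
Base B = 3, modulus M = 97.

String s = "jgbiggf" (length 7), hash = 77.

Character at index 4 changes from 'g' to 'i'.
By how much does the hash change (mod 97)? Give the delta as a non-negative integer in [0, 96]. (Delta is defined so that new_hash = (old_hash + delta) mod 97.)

Delta formula: (val(new) - val(old)) * B^(n-1-k) mod M
  val('i') - val('g') = 9 - 7 = 2
  B^(n-1-k) = 3^2 mod 97 = 9
  Delta = 2 * 9 mod 97 = 18

Answer: 18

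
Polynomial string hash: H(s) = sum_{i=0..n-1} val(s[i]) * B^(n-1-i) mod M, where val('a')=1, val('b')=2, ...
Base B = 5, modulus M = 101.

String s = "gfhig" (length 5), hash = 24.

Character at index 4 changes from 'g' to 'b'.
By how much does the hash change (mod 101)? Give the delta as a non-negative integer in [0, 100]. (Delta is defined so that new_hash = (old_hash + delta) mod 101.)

Answer: 96

Derivation:
Delta formula: (val(new) - val(old)) * B^(n-1-k) mod M
  val('b') - val('g') = 2 - 7 = -5
  B^(n-1-k) = 5^0 mod 101 = 1
  Delta = -5 * 1 mod 101 = 96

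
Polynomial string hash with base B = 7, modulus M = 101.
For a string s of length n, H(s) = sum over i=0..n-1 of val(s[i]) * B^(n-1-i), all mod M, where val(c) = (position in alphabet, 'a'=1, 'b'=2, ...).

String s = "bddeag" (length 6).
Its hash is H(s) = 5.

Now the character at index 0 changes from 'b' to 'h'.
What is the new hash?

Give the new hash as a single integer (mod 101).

val('b') = 2, val('h') = 8
Position k = 0, exponent = n-1-k = 5
B^5 mod M = 7^5 mod 101 = 41
Delta = (8 - 2) * 41 mod 101 = 44
New hash = (5 + 44) mod 101 = 49

Answer: 49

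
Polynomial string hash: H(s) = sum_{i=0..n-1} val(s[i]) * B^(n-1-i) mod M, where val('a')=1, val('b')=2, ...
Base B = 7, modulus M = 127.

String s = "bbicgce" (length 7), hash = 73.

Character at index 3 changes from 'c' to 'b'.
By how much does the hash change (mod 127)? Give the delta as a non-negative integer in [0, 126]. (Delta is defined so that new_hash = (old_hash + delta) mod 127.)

Delta formula: (val(new) - val(old)) * B^(n-1-k) mod M
  val('b') - val('c') = 2 - 3 = -1
  B^(n-1-k) = 7^3 mod 127 = 89
  Delta = -1 * 89 mod 127 = 38

Answer: 38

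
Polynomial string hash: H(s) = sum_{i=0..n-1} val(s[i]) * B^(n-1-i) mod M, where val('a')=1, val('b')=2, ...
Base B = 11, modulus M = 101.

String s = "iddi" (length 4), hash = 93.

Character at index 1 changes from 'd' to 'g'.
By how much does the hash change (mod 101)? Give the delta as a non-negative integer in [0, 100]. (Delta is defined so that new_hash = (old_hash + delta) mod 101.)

Answer: 60

Derivation:
Delta formula: (val(new) - val(old)) * B^(n-1-k) mod M
  val('g') - val('d') = 7 - 4 = 3
  B^(n-1-k) = 11^2 mod 101 = 20
  Delta = 3 * 20 mod 101 = 60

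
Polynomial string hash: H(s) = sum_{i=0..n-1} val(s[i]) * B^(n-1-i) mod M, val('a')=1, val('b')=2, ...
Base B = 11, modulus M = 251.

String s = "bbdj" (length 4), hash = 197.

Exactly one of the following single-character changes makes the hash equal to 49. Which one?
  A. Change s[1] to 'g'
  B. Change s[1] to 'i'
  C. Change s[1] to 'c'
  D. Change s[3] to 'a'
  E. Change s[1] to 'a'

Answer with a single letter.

Option A: s[1]='b'->'g', delta=(7-2)*11^2 mod 251 = 103, hash=197+103 mod 251 = 49 <-- target
Option B: s[1]='b'->'i', delta=(9-2)*11^2 mod 251 = 94, hash=197+94 mod 251 = 40
Option C: s[1]='b'->'c', delta=(3-2)*11^2 mod 251 = 121, hash=197+121 mod 251 = 67
Option D: s[3]='j'->'a', delta=(1-10)*11^0 mod 251 = 242, hash=197+242 mod 251 = 188
Option E: s[1]='b'->'a', delta=(1-2)*11^2 mod 251 = 130, hash=197+130 mod 251 = 76

Answer: A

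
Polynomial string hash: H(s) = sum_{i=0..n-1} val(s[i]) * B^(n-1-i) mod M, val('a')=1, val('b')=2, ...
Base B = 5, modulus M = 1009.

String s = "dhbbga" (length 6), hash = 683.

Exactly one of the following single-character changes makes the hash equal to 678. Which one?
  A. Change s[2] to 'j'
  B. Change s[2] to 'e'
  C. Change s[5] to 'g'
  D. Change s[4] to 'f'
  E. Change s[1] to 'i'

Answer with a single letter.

Answer: D

Derivation:
Option A: s[2]='b'->'j', delta=(10-2)*5^3 mod 1009 = 1000, hash=683+1000 mod 1009 = 674
Option B: s[2]='b'->'e', delta=(5-2)*5^3 mod 1009 = 375, hash=683+375 mod 1009 = 49
Option C: s[5]='a'->'g', delta=(7-1)*5^0 mod 1009 = 6, hash=683+6 mod 1009 = 689
Option D: s[4]='g'->'f', delta=(6-7)*5^1 mod 1009 = 1004, hash=683+1004 mod 1009 = 678 <-- target
Option E: s[1]='h'->'i', delta=(9-8)*5^4 mod 1009 = 625, hash=683+625 mod 1009 = 299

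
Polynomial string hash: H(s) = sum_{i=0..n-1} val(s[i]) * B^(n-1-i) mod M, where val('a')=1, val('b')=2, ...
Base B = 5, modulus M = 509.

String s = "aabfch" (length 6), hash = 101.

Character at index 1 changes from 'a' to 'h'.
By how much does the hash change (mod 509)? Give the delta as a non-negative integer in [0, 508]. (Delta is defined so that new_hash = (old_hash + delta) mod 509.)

Delta formula: (val(new) - val(old)) * B^(n-1-k) mod M
  val('h') - val('a') = 8 - 1 = 7
  B^(n-1-k) = 5^4 mod 509 = 116
  Delta = 7 * 116 mod 509 = 303

Answer: 303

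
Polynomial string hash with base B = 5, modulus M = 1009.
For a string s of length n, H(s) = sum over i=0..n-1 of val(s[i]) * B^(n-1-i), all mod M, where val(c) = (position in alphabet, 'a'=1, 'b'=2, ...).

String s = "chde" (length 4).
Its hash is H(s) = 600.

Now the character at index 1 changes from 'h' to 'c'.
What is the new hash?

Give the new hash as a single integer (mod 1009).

val('h') = 8, val('c') = 3
Position k = 1, exponent = n-1-k = 2
B^2 mod M = 5^2 mod 1009 = 25
Delta = (3 - 8) * 25 mod 1009 = 884
New hash = (600 + 884) mod 1009 = 475

Answer: 475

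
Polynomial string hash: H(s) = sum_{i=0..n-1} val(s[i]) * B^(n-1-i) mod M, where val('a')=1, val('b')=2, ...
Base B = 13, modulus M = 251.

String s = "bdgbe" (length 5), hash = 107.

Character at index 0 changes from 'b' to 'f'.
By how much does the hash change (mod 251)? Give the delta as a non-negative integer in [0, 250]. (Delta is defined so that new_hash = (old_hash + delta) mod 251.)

Delta formula: (val(new) - val(old)) * B^(n-1-k) mod M
  val('f') - val('b') = 6 - 2 = 4
  B^(n-1-k) = 13^4 mod 251 = 198
  Delta = 4 * 198 mod 251 = 39

Answer: 39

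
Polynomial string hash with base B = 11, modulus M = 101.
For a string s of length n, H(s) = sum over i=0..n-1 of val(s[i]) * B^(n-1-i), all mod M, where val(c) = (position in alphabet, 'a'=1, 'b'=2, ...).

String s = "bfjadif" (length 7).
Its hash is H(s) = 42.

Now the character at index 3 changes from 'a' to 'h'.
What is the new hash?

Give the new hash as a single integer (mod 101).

val('a') = 1, val('h') = 8
Position k = 3, exponent = n-1-k = 3
B^3 mod M = 11^3 mod 101 = 18
Delta = (8 - 1) * 18 mod 101 = 25
New hash = (42 + 25) mod 101 = 67

Answer: 67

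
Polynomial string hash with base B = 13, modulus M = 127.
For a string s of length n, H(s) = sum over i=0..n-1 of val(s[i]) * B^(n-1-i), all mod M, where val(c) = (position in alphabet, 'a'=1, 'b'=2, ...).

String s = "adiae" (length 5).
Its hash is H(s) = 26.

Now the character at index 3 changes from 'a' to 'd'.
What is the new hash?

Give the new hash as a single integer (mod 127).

val('a') = 1, val('d') = 4
Position k = 3, exponent = n-1-k = 1
B^1 mod M = 13^1 mod 127 = 13
Delta = (4 - 1) * 13 mod 127 = 39
New hash = (26 + 39) mod 127 = 65

Answer: 65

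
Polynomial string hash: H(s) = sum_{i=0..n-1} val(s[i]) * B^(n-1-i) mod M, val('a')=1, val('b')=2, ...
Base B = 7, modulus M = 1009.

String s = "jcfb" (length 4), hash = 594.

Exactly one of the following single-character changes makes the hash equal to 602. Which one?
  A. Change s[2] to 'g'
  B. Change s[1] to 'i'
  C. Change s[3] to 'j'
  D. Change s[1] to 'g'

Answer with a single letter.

Option A: s[2]='f'->'g', delta=(7-6)*7^1 mod 1009 = 7, hash=594+7 mod 1009 = 601
Option B: s[1]='c'->'i', delta=(9-3)*7^2 mod 1009 = 294, hash=594+294 mod 1009 = 888
Option C: s[3]='b'->'j', delta=(10-2)*7^0 mod 1009 = 8, hash=594+8 mod 1009 = 602 <-- target
Option D: s[1]='c'->'g', delta=(7-3)*7^2 mod 1009 = 196, hash=594+196 mod 1009 = 790

Answer: C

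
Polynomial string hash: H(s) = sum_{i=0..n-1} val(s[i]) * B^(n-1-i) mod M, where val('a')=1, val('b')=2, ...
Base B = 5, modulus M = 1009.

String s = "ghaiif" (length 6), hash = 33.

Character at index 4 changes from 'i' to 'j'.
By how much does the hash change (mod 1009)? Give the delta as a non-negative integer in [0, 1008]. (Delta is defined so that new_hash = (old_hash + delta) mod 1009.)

Delta formula: (val(new) - val(old)) * B^(n-1-k) mod M
  val('j') - val('i') = 10 - 9 = 1
  B^(n-1-k) = 5^1 mod 1009 = 5
  Delta = 1 * 5 mod 1009 = 5

Answer: 5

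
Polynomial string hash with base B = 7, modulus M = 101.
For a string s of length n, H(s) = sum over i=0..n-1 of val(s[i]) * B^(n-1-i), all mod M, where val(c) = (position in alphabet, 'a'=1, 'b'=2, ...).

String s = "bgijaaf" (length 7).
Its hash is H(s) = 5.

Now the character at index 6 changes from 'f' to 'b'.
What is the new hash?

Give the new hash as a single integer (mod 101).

val('f') = 6, val('b') = 2
Position k = 6, exponent = n-1-k = 0
B^0 mod M = 7^0 mod 101 = 1
Delta = (2 - 6) * 1 mod 101 = 97
New hash = (5 + 97) mod 101 = 1

Answer: 1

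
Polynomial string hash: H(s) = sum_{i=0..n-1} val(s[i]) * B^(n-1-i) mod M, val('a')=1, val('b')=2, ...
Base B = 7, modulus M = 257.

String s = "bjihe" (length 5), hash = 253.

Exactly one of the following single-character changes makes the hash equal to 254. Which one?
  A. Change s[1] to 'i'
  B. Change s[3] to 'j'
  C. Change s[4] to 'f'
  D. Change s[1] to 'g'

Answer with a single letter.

Answer: C

Derivation:
Option A: s[1]='j'->'i', delta=(9-10)*7^3 mod 257 = 171, hash=253+171 mod 257 = 167
Option B: s[3]='h'->'j', delta=(10-8)*7^1 mod 257 = 14, hash=253+14 mod 257 = 10
Option C: s[4]='e'->'f', delta=(6-5)*7^0 mod 257 = 1, hash=253+1 mod 257 = 254 <-- target
Option D: s[1]='j'->'g', delta=(7-10)*7^3 mod 257 = 256, hash=253+256 mod 257 = 252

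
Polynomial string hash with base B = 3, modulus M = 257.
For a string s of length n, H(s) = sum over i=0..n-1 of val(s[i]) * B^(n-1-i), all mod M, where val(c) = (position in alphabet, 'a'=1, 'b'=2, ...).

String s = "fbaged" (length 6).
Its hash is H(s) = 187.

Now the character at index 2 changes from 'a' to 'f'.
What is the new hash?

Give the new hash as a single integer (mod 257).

Answer: 65

Derivation:
val('a') = 1, val('f') = 6
Position k = 2, exponent = n-1-k = 3
B^3 mod M = 3^3 mod 257 = 27
Delta = (6 - 1) * 27 mod 257 = 135
New hash = (187 + 135) mod 257 = 65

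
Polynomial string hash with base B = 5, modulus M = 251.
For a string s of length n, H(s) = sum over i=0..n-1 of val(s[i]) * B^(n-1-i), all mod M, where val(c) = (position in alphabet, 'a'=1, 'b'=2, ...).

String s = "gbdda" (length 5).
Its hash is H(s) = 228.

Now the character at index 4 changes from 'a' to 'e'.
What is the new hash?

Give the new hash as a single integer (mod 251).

Answer: 232

Derivation:
val('a') = 1, val('e') = 5
Position k = 4, exponent = n-1-k = 0
B^0 mod M = 5^0 mod 251 = 1
Delta = (5 - 1) * 1 mod 251 = 4
New hash = (228 + 4) mod 251 = 232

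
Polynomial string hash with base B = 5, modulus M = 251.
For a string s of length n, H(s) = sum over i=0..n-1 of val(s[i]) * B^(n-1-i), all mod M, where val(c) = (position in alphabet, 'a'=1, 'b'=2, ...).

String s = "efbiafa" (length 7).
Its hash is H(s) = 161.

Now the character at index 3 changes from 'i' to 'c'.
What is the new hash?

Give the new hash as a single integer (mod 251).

val('i') = 9, val('c') = 3
Position k = 3, exponent = n-1-k = 3
B^3 mod M = 5^3 mod 251 = 125
Delta = (3 - 9) * 125 mod 251 = 3
New hash = (161 + 3) mod 251 = 164

Answer: 164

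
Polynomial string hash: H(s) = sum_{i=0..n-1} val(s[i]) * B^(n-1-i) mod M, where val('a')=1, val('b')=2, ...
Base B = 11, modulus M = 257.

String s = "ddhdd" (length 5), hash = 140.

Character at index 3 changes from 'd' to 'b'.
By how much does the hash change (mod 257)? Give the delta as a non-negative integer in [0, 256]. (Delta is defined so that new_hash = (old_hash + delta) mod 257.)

Delta formula: (val(new) - val(old)) * B^(n-1-k) mod M
  val('b') - val('d') = 2 - 4 = -2
  B^(n-1-k) = 11^1 mod 257 = 11
  Delta = -2 * 11 mod 257 = 235

Answer: 235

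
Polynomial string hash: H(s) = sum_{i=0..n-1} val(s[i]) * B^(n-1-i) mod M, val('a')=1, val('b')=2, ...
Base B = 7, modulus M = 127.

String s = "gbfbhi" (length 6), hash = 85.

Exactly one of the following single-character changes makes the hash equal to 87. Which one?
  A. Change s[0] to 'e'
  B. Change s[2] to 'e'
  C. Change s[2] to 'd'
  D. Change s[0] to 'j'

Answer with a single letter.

Answer: D

Derivation:
Option A: s[0]='g'->'e', delta=(5-7)*7^5 mod 127 = 41, hash=85+41 mod 127 = 126
Option B: s[2]='f'->'e', delta=(5-6)*7^3 mod 127 = 38, hash=85+38 mod 127 = 123
Option C: s[2]='f'->'d', delta=(4-6)*7^3 mod 127 = 76, hash=85+76 mod 127 = 34
Option D: s[0]='g'->'j', delta=(10-7)*7^5 mod 127 = 2, hash=85+2 mod 127 = 87 <-- target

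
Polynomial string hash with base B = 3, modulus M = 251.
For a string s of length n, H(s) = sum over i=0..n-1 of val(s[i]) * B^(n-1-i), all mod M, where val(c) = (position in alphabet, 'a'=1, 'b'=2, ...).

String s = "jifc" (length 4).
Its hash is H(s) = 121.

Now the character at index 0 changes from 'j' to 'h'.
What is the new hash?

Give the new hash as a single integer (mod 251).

val('j') = 10, val('h') = 8
Position k = 0, exponent = n-1-k = 3
B^3 mod M = 3^3 mod 251 = 27
Delta = (8 - 10) * 27 mod 251 = 197
New hash = (121 + 197) mod 251 = 67

Answer: 67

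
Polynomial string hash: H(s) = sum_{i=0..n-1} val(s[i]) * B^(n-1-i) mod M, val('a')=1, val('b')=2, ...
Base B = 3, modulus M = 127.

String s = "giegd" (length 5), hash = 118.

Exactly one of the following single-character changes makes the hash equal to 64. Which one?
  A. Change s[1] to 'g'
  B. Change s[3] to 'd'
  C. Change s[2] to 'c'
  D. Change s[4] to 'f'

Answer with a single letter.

Option A: s[1]='i'->'g', delta=(7-9)*3^3 mod 127 = 73, hash=118+73 mod 127 = 64 <-- target
Option B: s[3]='g'->'d', delta=(4-7)*3^1 mod 127 = 118, hash=118+118 mod 127 = 109
Option C: s[2]='e'->'c', delta=(3-5)*3^2 mod 127 = 109, hash=118+109 mod 127 = 100
Option D: s[4]='d'->'f', delta=(6-4)*3^0 mod 127 = 2, hash=118+2 mod 127 = 120

Answer: A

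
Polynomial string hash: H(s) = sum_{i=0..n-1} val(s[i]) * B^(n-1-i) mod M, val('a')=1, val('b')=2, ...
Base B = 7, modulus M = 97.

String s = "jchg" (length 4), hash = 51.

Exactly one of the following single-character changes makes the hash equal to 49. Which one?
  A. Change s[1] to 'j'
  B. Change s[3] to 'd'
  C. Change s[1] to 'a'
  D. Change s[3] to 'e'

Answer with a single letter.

Option A: s[1]='c'->'j', delta=(10-3)*7^2 mod 97 = 52, hash=51+52 mod 97 = 6
Option B: s[3]='g'->'d', delta=(4-7)*7^0 mod 97 = 94, hash=51+94 mod 97 = 48
Option C: s[1]='c'->'a', delta=(1-3)*7^2 mod 97 = 96, hash=51+96 mod 97 = 50
Option D: s[3]='g'->'e', delta=(5-7)*7^0 mod 97 = 95, hash=51+95 mod 97 = 49 <-- target

Answer: D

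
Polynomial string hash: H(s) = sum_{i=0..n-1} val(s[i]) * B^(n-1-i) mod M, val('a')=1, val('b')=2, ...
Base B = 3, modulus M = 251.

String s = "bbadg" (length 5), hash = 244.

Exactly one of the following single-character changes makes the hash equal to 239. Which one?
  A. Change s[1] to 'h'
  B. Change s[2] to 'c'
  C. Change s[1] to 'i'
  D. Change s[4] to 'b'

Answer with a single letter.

Answer: D

Derivation:
Option A: s[1]='b'->'h', delta=(8-2)*3^3 mod 251 = 162, hash=244+162 mod 251 = 155
Option B: s[2]='a'->'c', delta=(3-1)*3^2 mod 251 = 18, hash=244+18 mod 251 = 11
Option C: s[1]='b'->'i', delta=(9-2)*3^3 mod 251 = 189, hash=244+189 mod 251 = 182
Option D: s[4]='g'->'b', delta=(2-7)*3^0 mod 251 = 246, hash=244+246 mod 251 = 239 <-- target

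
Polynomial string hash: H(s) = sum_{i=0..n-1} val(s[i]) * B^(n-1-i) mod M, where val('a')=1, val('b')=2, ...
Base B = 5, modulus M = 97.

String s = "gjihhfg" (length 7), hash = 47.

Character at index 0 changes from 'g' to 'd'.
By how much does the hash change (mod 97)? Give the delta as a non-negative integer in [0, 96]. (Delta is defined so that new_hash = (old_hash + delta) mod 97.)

Delta formula: (val(new) - val(old)) * B^(n-1-k) mod M
  val('d') - val('g') = 4 - 7 = -3
  B^(n-1-k) = 5^6 mod 97 = 8
  Delta = -3 * 8 mod 97 = 73

Answer: 73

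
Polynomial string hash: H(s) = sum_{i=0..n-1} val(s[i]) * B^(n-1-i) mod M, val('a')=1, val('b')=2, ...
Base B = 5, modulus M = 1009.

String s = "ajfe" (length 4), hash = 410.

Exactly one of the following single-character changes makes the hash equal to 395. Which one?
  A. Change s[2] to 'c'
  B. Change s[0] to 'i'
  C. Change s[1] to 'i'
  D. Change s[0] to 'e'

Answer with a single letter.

Answer: A

Derivation:
Option A: s[2]='f'->'c', delta=(3-6)*5^1 mod 1009 = 994, hash=410+994 mod 1009 = 395 <-- target
Option B: s[0]='a'->'i', delta=(9-1)*5^3 mod 1009 = 1000, hash=410+1000 mod 1009 = 401
Option C: s[1]='j'->'i', delta=(9-10)*5^2 mod 1009 = 984, hash=410+984 mod 1009 = 385
Option D: s[0]='a'->'e', delta=(5-1)*5^3 mod 1009 = 500, hash=410+500 mod 1009 = 910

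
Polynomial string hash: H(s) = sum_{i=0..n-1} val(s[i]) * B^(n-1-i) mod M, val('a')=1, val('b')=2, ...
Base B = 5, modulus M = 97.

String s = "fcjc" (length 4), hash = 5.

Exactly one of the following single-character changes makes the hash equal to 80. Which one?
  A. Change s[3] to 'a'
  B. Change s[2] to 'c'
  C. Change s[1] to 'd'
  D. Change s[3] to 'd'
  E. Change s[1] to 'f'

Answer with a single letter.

Answer: E

Derivation:
Option A: s[3]='c'->'a', delta=(1-3)*5^0 mod 97 = 95, hash=5+95 mod 97 = 3
Option B: s[2]='j'->'c', delta=(3-10)*5^1 mod 97 = 62, hash=5+62 mod 97 = 67
Option C: s[1]='c'->'d', delta=(4-3)*5^2 mod 97 = 25, hash=5+25 mod 97 = 30
Option D: s[3]='c'->'d', delta=(4-3)*5^0 mod 97 = 1, hash=5+1 mod 97 = 6
Option E: s[1]='c'->'f', delta=(6-3)*5^2 mod 97 = 75, hash=5+75 mod 97 = 80 <-- target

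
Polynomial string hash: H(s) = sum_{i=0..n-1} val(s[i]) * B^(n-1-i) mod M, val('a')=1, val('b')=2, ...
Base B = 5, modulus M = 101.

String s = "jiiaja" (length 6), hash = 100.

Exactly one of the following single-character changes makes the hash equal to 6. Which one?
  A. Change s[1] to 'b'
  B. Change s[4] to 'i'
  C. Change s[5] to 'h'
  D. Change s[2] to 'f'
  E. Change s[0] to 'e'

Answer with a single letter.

Answer: C

Derivation:
Option A: s[1]='i'->'b', delta=(2-9)*5^4 mod 101 = 69, hash=100+69 mod 101 = 68
Option B: s[4]='j'->'i', delta=(9-10)*5^1 mod 101 = 96, hash=100+96 mod 101 = 95
Option C: s[5]='a'->'h', delta=(8-1)*5^0 mod 101 = 7, hash=100+7 mod 101 = 6 <-- target
Option D: s[2]='i'->'f', delta=(6-9)*5^3 mod 101 = 29, hash=100+29 mod 101 = 28
Option E: s[0]='j'->'e', delta=(5-10)*5^5 mod 101 = 30, hash=100+30 mod 101 = 29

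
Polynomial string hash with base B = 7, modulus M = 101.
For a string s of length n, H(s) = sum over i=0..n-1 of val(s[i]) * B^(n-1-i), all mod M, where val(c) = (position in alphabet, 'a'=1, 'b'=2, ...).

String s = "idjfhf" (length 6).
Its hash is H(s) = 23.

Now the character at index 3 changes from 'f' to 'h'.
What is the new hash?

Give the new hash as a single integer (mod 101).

val('f') = 6, val('h') = 8
Position k = 3, exponent = n-1-k = 2
B^2 mod M = 7^2 mod 101 = 49
Delta = (8 - 6) * 49 mod 101 = 98
New hash = (23 + 98) mod 101 = 20

Answer: 20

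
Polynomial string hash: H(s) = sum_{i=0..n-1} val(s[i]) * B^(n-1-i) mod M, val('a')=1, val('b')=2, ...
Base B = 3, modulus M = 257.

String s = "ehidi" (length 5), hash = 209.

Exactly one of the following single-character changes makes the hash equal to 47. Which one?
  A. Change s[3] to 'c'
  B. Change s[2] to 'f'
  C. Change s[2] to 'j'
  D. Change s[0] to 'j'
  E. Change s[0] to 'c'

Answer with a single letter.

Option A: s[3]='d'->'c', delta=(3-4)*3^1 mod 257 = 254, hash=209+254 mod 257 = 206
Option B: s[2]='i'->'f', delta=(6-9)*3^2 mod 257 = 230, hash=209+230 mod 257 = 182
Option C: s[2]='i'->'j', delta=(10-9)*3^2 mod 257 = 9, hash=209+9 mod 257 = 218
Option D: s[0]='e'->'j', delta=(10-5)*3^4 mod 257 = 148, hash=209+148 mod 257 = 100
Option E: s[0]='e'->'c', delta=(3-5)*3^4 mod 257 = 95, hash=209+95 mod 257 = 47 <-- target

Answer: E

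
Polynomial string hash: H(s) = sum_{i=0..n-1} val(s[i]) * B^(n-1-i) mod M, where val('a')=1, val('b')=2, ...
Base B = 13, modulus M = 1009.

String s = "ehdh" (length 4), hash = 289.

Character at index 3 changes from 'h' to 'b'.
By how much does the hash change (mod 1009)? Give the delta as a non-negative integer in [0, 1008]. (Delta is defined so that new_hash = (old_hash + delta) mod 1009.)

Answer: 1003

Derivation:
Delta formula: (val(new) - val(old)) * B^(n-1-k) mod M
  val('b') - val('h') = 2 - 8 = -6
  B^(n-1-k) = 13^0 mod 1009 = 1
  Delta = -6 * 1 mod 1009 = 1003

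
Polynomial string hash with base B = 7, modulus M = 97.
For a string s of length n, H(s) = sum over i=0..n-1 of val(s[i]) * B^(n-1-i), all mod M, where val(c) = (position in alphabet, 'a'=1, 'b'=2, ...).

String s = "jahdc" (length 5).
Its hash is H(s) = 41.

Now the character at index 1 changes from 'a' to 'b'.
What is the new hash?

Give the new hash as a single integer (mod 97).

val('a') = 1, val('b') = 2
Position k = 1, exponent = n-1-k = 3
B^3 mod M = 7^3 mod 97 = 52
Delta = (2 - 1) * 52 mod 97 = 52
New hash = (41 + 52) mod 97 = 93

Answer: 93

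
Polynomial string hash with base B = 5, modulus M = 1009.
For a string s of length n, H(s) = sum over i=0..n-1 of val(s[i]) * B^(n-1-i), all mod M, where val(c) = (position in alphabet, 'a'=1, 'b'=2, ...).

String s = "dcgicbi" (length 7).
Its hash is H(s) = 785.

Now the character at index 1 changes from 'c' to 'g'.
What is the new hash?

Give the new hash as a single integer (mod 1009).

val('c') = 3, val('g') = 7
Position k = 1, exponent = n-1-k = 5
B^5 mod M = 5^5 mod 1009 = 98
Delta = (7 - 3) * 98 mod 1009 = 392
New hash = (785 + 392) mod 1009 = 168

Answer: 168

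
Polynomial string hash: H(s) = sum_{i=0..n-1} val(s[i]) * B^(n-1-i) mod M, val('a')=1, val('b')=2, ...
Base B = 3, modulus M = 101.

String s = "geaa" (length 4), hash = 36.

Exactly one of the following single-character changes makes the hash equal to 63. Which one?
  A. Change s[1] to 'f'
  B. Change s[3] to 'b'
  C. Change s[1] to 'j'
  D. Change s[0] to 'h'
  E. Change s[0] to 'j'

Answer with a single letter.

Answer: D

Derivation:
Option A: s[1]='e'->'f', delta=(6-5)*3^2 mod 101 = 9, hash=36+9 mod 101 = 45
Option B: s[3]='a'->'b', delta=(2-1)*3^0 mod 101 = 1, hash=36+1 mod 101 = 37
Option C: s[1]='e'->'j', delta=(10-5)*3^2 mod 101 = 45, hash=36+45 mod 101 = 81
Option D: s[0]='g'->'h', delta=(8-7)*3^3 mod 101 = 27, hash=36+27 mod 101 = 63 <-- target
Option E: s[0]='g'->'j', delta=(10-7)*3^3 mod 101 = 81, hash=36+81 mod 101 = 16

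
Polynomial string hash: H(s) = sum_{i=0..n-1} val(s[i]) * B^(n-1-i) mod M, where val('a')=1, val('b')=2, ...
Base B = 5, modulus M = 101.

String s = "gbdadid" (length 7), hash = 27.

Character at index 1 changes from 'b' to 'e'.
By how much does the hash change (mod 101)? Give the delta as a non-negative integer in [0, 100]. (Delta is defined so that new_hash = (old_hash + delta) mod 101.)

Answer: 83

Derivation:
Delta formula: (val(new) - val(old)) * B^(n-1-k) mod M
  val('e') - val('b') = 5 - 2 = 3
  B^(n-1-k) = 5^5 mod 101 = 95
  Delta = 3 * 95 mod 101 = 83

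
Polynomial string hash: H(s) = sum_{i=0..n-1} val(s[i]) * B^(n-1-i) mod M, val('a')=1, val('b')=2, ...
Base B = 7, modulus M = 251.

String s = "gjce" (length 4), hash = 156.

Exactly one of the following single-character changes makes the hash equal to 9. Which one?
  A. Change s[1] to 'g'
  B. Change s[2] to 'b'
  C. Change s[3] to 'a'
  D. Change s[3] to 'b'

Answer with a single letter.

Answer: A

Derivation:
Option A: s[1]='j'->'g', delta=(7-10)*7^2 mod 251 = 104, hash=156+104 mod 251 = 9 <-- target
Option B: s[2]='c'->'b', delta=(2-3)*7^1 mod 251 = 244, hash=156+244 mod 251 = 149
Option C: s[3]='e'->'a', delta=(1-5)*7^0 mod 251 = 247, hash=156+247 mod 251 = 152
Option D: s[3]='e'->'b', delta=(2-5)*7^0 mod 251 = 248, hash=156+248 mod 251 = 153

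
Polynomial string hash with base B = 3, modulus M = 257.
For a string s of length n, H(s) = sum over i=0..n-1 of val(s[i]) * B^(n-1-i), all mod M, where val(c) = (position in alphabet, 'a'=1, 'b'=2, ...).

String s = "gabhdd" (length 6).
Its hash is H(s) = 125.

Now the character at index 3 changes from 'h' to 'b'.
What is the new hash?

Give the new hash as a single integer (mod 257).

val('h') = 8, val('b') = 2
Position k = 3, exponent = n-1-k = 2
B^2 mod M = 3^2 mod 257 = 9
Delta = (2 - 8) * 9 mod 257 = 203
New hash = (125 + 203) mod 257 = 71

Answer: 71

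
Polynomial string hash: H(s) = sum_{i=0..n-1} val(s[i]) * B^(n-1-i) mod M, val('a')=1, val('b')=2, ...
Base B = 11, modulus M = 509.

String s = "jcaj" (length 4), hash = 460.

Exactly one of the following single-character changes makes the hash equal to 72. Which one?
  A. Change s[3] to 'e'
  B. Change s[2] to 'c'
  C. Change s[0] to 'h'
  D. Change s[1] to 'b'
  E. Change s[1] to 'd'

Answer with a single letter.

Option A: s[3]='j'->'e', delta=(5-10)*11^0 mod 509 = 504, hash=460+504 mod 509 = 455
Option B: s[2]='a'->'c', delta=(3-1)*11^1 mod 509 = 22, hash=460+22 mod 509 = 482
Option C: s[0]='j'->'h', delta=(8-10)*11^3 mod 509 = 392, hash=460+392 mod 509 = 343
Option D: s[1]='c'->'b', delta=(2-3)*11^2 mod 509 = 388, hash=460+388 mod 509 = 339
Option E: s[1]='c'->'d', delta=(4-3)*11^2 mod 509 = 121, hash=460+121 mod 509 = 72 <-- target

Answer: E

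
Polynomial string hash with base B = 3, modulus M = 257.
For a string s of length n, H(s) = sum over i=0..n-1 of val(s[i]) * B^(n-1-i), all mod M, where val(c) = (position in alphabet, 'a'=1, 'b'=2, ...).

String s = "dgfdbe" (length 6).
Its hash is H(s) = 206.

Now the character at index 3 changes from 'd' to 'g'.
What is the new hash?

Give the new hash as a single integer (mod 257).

Answer: 233

Derivation:
val('d') = 4, val('g') = 7
Position k = 3, exponent = n-1-k = 2
B^2 mod M = 3^2 mod 257 = 9
Delta = (7 - 4) * 9 mod 257 = 27
New hash = (206 + 27) mod 257 = 233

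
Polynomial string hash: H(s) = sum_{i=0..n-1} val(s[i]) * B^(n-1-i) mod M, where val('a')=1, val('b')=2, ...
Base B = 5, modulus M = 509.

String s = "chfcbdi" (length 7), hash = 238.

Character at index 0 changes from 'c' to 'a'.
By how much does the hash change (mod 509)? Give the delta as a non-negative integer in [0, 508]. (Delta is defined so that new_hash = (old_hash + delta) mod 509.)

Answer: 308

Derivation:
Delta formula: (val(new) - val(old)) * B^(n-1-k) mod M
  val('a') - val('c') = 1 - 3 = -2
  B^(n-1-k) = 5^6 mod 509 = 355
  Delta = -2 * 355 mod 509 = 308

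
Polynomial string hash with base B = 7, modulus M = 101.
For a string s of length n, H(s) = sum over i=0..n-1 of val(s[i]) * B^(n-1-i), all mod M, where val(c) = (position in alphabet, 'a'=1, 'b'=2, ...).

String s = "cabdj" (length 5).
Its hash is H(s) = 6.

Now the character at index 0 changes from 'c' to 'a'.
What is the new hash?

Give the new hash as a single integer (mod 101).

Answer: 52

Derivation:
val('c') = 3, val('a') = 1
Position k = 0, exponent = n-1-k = 4
B^4 mod M = 7^4 mod 101 = 78
Delta = (1 - 3) * 78 mod 101 = 46
New hash = (6 + 46) mod 101 = 52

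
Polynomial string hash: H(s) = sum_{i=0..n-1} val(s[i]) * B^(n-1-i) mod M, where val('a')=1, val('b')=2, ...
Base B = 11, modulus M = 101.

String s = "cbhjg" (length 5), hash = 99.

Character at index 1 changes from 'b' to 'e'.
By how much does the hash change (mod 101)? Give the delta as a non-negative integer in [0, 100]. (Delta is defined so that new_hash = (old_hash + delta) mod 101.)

Answer: 54

Derivation:
Delta formula: (val(new) - val(old)) * B^(n-1-k) mod M
  val('e') - val('b') = 5 - 2 = 3
  B^(n-1-k) = 11^3 mod 101 = 18
  Delta = 3 * 18 mod 101 = 54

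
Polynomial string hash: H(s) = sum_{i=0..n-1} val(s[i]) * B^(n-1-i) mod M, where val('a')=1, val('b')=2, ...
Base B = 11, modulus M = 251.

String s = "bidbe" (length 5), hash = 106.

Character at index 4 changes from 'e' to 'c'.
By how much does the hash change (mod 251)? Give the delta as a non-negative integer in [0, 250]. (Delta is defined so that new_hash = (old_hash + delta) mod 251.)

Answer: 249

Derivation:
Delta formula: (val(new) - val(old)) * B^(n-1-k) mod M
  val('c') - val('e') = 3 - 5 = -2
  B^(n-1-k) = 11^0 mod 251 = 1
  Delta = -2 * 1 mod 251 = 249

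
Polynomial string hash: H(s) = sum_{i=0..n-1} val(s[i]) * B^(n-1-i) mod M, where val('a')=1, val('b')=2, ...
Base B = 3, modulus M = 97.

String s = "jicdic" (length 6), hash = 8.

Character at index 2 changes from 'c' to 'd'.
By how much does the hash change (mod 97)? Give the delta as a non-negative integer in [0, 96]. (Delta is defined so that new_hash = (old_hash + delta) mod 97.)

Delta formula: (val(new) - val(old)) * B^(n-1-k) mod M
  val('d') - val('c') = 4 - 3 = 1
  B^(n-1-k) = 3^3 mod 97 = 27
  Delta = 1 * 27 mod 97 = 27

Answer: 27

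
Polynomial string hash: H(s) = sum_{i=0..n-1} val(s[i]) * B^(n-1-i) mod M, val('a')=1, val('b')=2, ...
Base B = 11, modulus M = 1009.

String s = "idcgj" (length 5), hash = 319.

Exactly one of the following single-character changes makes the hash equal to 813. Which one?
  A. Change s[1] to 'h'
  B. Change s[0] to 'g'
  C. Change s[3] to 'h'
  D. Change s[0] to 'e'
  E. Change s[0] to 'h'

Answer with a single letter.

Option A: s[1]='d'->'h', delta=(8-4)*11^3 mod 1009 = 279, hash=319+279 mod 1009 = 598
Option B: s[0]='i'->'g', delta=(7-9)*11^4 mod 1009 = 988, hash=319+988 mod 1009 = 298
Option C: s[3]='g'->'h', delta=(8-7)*11^1 mod 1009 = 11, hash=319+11 mod 1009 = 330
Option D: s[0]='i'->'e', delta=(5-9)*11^4 mod 1009 = 967, hash=319+967 mod 1009 = 277
Option E: s[0]='i'->'h', delta=(8-9)*11^4 mod 1009 = 494, hash=319+494 mod 1009 = 813 <-- target

Answer: E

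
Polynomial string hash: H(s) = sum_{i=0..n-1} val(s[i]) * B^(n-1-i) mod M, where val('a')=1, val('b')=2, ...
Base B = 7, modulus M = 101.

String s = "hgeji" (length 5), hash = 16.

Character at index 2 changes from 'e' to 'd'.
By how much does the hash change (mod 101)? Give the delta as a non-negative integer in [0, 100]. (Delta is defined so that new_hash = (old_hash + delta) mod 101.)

Answer: 52

Derivation:
Delta formula: (val(new) - val(old)) * B^(n-1-k) mod M
  val('d') - val('e') = 4 - 5 = -1
  B^(n-1-k) = 7^2 mod 101 = 49
  Delta = -1 * 49 mod 101 = 52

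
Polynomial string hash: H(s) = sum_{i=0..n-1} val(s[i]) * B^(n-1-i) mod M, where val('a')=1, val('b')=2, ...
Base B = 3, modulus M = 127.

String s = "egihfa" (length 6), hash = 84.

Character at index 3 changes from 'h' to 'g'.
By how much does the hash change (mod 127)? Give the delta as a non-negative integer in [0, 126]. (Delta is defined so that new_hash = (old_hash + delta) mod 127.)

Answer: 118

Derivation:
Delta formula: (val(new) - val(old)) * B^(n-1-k) mod M
  val('g') - val('h') = 7 - 8 = -1
  B^(n-1-k) = 3^2 mod 127 = 9
  Delta = -1 * 9 mod 127 = 118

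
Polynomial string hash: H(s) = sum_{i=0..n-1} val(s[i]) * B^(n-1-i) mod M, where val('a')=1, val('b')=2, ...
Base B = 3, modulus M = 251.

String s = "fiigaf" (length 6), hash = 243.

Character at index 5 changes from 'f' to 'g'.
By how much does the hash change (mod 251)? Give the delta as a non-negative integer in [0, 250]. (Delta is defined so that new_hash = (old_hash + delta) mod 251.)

Delta formula: (val(new) - val(old)) * B^(n-1-k) mod M
  val('g') - val('f') = 7 - 6 = 1
  B^(n-1-k) = 3^0 mod 251 = 1
  Delta = 1 * 1 mod 251 = 1

Answer: 1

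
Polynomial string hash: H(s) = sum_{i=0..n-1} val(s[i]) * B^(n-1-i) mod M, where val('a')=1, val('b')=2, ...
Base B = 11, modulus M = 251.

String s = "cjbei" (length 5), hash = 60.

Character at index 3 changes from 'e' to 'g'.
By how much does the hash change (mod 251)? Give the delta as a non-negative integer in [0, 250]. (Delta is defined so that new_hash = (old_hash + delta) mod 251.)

Answer: 22

Derivation:
Delta formula: (val(new) - val(old)) * B^(n-1-k) mod M
  val('g') - val('e') = 7 - 5 = 2
  B^(n-1-k) = 11^1 mod 251 = 11
  Delta = 2 * 11 mod 251 = 22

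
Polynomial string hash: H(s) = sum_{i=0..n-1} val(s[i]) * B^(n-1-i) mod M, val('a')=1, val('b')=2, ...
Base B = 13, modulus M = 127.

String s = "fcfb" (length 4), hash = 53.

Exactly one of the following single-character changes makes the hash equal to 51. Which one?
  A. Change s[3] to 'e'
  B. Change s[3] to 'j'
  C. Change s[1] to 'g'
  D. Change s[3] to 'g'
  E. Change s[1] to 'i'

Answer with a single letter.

Option A: s[3]='b'->'e', delta=(5-2)*13^0 mod 127 = 3, hash=53+3 mod 127 = 56
Option B: s[3]='b'->'j', delta=(10-2)*13^0 mod 127 = 8, hash=53+8 mod 127 = 61
Option C: s[1]='c'->'g', delta=(7-3)*13^2 mod 127 = 41, hash=53+41 mod 127 = 94
Option D: s[3]='b'->'g', delta=(7-2)*13^0 mod 127 = 5, hash=53+5 mod 127 = 58
Option E: s[1]='c'->'i', delta=(9-3)*13^2 mod 127 = 125, hash=53+125 mod 127 = 51 <-- target

Answer: E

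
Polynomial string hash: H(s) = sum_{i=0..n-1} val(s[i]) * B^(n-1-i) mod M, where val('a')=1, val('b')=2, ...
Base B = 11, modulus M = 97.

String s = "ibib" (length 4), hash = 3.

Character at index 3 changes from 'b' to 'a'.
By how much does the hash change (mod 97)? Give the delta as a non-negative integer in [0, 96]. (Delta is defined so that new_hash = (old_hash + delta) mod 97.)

Delta formula: (val(new) - val(old)) * B^(n-1-k) mod M
  val('a') - val('b') = 1 - 2 = -1
  B^(n-1-k) = 11^0 mod 97 = 1
  Delta = -1 * 1 mod 97 = 96

Answer: 96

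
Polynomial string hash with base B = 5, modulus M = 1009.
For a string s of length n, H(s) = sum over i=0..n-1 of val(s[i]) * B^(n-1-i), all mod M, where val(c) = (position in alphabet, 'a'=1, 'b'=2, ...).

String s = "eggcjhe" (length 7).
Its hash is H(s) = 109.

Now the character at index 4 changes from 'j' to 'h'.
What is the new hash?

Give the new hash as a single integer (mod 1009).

Answer: 59

Derivation:
val('j') = 10, val('h') = 8
Position k = 4, exponent = n-1-k = 2
B^2 mod M = 5^2 mod 1009 = 25
Delta = (8 - 10) * 25 mod 1009 = 959
New hash = (109 + 959) mod 1009 = 59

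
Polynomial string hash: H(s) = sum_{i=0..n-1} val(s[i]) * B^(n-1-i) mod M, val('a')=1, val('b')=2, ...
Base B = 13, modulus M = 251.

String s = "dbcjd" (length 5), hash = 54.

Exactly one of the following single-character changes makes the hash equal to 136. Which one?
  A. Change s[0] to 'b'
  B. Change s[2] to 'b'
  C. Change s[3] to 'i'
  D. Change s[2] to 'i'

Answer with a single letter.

Answer: B

Derivation:
Option A: s[0]='d'->'b', delta=(2-4)*13^4 mod 251 = 106, hash=54+106 mod 251 = 160
Option B: s[2]='c'->'b', delta=(2-3)*13^2 mod 251 = 82, hash=54+82 mod 251 = 136 <-- target
Option C: s[3]='j'->'i', delta=(9-10)*13^1 mod 251 = 238, hash=54+238 mod 251 = 41
Option D: s[2]='c'->'i', delta=(9-3)*13^2 mod 251 = 10, hash=54+10 mod 251 = 64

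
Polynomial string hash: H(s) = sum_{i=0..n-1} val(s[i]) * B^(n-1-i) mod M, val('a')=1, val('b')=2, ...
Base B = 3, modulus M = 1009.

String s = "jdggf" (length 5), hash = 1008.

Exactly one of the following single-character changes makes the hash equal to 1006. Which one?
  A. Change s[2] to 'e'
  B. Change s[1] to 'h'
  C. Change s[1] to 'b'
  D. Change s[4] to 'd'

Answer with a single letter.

Answer: D

Derivation:
Option A: s[2]='g'->'e', delta=(5-7)*3^2 mod 1009 = 991, hash=1008+991 mod 1009 = 990
Option B: s[1]='d'->'h', delta=(8-4)*3^3 mod 1009 = 108, hash=1008+108 mod 1009 = 107
Option C: s[1]='d'->'b', delta=(2-4)*3^3 mod 1009 = 955, hash=1008+955 mod 1009 = 954
Option D: s[4]='f'->'d', delta=(4-6)*3^0 mod 1009 = 1007, hash=1008+1007 mod 1009 = 1006 <-- target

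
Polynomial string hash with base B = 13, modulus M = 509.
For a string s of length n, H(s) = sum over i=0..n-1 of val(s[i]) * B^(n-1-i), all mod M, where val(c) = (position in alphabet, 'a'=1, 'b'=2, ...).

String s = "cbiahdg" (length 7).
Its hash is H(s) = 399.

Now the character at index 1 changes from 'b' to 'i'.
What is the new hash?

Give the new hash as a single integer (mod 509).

val('b') = 2, val('i') = 9
Position k = 1, exponent = n-1-k = 5
B^5 mod M = 13^5 mod 509 = 232
Delta = (9 - 2) * 232 mod 509 = 97
New hash = (399 + 97) mod 509 = 496

Answer: 496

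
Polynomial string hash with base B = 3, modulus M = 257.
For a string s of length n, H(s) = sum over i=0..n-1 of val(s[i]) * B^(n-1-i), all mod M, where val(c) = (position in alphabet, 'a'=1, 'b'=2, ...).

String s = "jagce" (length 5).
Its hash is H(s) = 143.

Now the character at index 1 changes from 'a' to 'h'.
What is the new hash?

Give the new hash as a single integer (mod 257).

Answer: 75

Derivation:
val('a') = 1, val('h') = 8
Position k = 1, exponent = n-1-k = 3
B^3 mod M = 3^3 mod 257 = 27
Delta = (8 - 1) * 27 mod 257 = 189
New hash = (143 + 189) mod 257 = 75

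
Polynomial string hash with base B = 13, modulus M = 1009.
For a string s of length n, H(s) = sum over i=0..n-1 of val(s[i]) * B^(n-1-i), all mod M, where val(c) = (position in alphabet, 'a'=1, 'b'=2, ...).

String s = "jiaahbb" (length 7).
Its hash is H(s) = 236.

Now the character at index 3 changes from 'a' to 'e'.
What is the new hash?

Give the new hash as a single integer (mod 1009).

Answer: 952

Derivation:
val('a') = 1, val('e') = 5
Position k = 3, exponent = n-1-k = 3
B^3 mod M = 13^3 mod 1009 = 179
Delta = (5 - 1) * 179 mod 1009 = 716
New hash = (236 + 716) mod 1009 = 952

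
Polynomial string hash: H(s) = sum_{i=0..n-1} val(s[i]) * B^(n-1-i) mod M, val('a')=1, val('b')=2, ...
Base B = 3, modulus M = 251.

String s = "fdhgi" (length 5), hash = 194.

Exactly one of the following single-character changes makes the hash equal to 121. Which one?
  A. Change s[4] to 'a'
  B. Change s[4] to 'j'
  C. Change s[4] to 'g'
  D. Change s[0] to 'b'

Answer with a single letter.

Answer: D

Derivation:
Option A: s[4]='i'->'a', delta=(1-9)*3^0 mod 251 = 243, hash=194+243 mod 251 = 186
Option B: s[4]='i'->'j', delta=(10-9)*3^0 mod 251 = 1, hash=194+1 mod 251 = 195
Option C: s[4]='i'->'g', delta=(7-9)*3^0 mod 251 = 249, hash=194+249 mod 251 = 192
Option D: s[0]='f'->'b', delta=(2-6)*3^4 mod 251 = 178, hash=194+178 mod 251 = 121 <-- target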